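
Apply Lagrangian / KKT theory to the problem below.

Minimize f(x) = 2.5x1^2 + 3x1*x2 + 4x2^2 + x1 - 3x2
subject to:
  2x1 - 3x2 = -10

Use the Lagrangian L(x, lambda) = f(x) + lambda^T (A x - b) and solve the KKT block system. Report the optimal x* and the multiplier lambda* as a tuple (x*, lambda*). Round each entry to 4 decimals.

Form the Lagrangian:
  L(x, lambda) = (1/2) x^T Q x + c^T x + lambda^T (A x - b)
Stationarity (grad_x L = 0): Q x + c + A^T lambda = 0.
Primal feasibility: A x = b.

This gives the KKT block system:
  [ Q   A^T ] [ x     ]   [-c ]
  [ A    0  ] [ lambda ] = [ b ]

Solving the linear system:
  x*      = (-2.1327, 1.9115)
  lambda* = (1.9646)
  f(x*)   = 5.8894

x* = (-2.1327, 1.9115), lambda* = (1.9646)


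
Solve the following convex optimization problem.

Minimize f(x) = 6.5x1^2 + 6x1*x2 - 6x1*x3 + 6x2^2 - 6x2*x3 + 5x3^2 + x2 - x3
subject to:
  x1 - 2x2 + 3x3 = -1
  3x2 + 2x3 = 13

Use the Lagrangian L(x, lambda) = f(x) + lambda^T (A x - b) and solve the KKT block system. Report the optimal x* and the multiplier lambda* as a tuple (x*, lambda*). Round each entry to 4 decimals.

Form the Lagrangian:
  L(x, lambda) = (1/2) x^T Q x + c^T x + lambda^T (A x - b)
Stationarity (grad_x L = 0): Q x + c + A^T lambda = 0.
Primal feasibility: A x = b.

This gives the KKT block system:
  [ Q   A^T ] [ x     ]   [-c ]
  [ A    0  ] [ lambda ] = [ b ]

Solving the linear system:
  x*      = (-0.6981, 3.0464, 1.9303)
  lambda* = (2.3794, -5.6759)
  f(x*)   = 38.6409

x* = (-0.6981, 3.0464, 1.9303), lambda* = (2.3794, -5.6759)


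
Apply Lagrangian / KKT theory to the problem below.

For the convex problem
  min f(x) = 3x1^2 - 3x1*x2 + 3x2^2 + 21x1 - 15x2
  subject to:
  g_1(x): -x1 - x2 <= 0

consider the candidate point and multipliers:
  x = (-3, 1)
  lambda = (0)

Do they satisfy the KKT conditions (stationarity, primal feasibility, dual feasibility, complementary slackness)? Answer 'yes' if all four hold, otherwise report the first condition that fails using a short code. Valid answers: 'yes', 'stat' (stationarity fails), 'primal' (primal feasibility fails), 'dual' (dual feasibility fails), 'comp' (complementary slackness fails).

Gradient of f: grad f(x) = Q x + c = (0, 0)
Constraint values g_i(x) = a_i^T x - b_i:
  g_1((-3, 1)) = 2
Stationarity residual: grad f(x) + sum_i lambda_i a_i = (0, 0)
  -> stationarity OK
Primal feasibility (all g_i <= 0): FAILS
Dual feasibility (all lambda_i >= 0): OK
Complementary slackness (lambda_i * g_i(x) = 0 for all i): OK

Verdict: the first failing condition is primal_feasibility -> primal.

primal


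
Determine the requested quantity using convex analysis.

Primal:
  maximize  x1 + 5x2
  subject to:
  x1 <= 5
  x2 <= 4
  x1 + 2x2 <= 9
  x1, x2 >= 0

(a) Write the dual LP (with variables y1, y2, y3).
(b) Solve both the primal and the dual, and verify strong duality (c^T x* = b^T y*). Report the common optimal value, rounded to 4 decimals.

The standard primal-dual pair for 'max c^T x s.t. A x <= b, x >= 0' is:
  Dual:  min b^T y  s.t.  A^T y >= c,  y >= 0.

So the dual LP is:
  minimize  5y1 + 4y2 + 9y3
  subject to:
    y1 + y3 >= 1
    y2 + 2y3 >= 5
    y1, y2, y3 >= 0

Solving the primal: x* = (1, 4).
  primal value c^T x* = 21.
Solving the dual: y* = (0, 3, 1).
  dual value b^T y* = 21.
Strong duality: c^T x* = b^T y*. Confirmed.

21


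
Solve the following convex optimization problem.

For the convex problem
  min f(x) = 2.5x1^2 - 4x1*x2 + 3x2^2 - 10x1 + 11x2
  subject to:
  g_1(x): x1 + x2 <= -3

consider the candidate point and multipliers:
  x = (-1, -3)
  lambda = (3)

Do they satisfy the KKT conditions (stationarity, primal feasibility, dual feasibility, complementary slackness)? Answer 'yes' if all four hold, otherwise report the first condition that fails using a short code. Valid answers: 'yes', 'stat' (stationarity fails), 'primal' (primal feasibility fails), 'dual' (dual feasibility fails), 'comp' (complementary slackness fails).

Gradient of f: grad f(x) = Q x + c = (-3, -3)
Constraint values g_i(x) = a_i^T x - b_i:
  g_1((-1, -3)) = -1
Stationarity residual: grad f(x) + sum_i lambda_i a_i = (0, 0)
  -> stationarity OK
Primal feasibility (all g_i <= 0): OK
Dual feasibility (all lambda_i >= 0): OK
Complementary slackness (lambda_i * g_i(x) = 0 for all i): FAILS

Verdict: the first failing condition is complementary_slackness -> comp.

comp


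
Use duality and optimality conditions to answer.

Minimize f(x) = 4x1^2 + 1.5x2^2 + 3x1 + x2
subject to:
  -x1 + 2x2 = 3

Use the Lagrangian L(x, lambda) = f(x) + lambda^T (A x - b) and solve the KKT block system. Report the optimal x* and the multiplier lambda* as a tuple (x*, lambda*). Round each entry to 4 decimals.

Form the Lagrangian:
  L(x, lambda) = (1/2) x^T Q x + c^T x + lambda^T (A x - b)
Stationarity (grad_x L = 0): Q x + c + A^T lambda = 0.
Primal feasibility: A x = b.

This gives the KKT block system:
  [ Q   A^T ] [ x     ]   [-c ]
  [ A    0  ] [ lambda ] = [ b ]

Solving the linear system:
  x*      = (-0.6571, 1.1714)
  lambda* = (-2.2571)
  f(x*)   = 2.9857

x* = (-0.6571, 1.1714), lambda* = (-2.2571)


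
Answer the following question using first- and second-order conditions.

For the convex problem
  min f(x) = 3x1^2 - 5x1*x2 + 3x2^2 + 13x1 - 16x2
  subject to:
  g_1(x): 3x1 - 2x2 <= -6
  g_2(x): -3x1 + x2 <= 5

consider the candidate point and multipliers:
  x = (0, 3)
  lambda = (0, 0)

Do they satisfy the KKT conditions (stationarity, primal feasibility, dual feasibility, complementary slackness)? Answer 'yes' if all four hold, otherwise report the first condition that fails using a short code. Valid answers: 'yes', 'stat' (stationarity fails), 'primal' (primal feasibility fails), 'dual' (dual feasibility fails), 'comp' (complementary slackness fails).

Gradient of f: grad f(x) = Q x + c = (-2, 2)
Constraint values g_i(x) = a_i^T x - b_i:
  g_1((0, 3)) = 0
  g_2((0, 3)) = -2
Stationarity residual: grad f(x) + sum_i lambda_i a_i = (-2, 2)
  -> stationarity FAILS
Primal feasibility (all g_i <= 0): OK
Dual feasibility (all lambda_i >= 0): OK
Complementary slackness (lambda_i * g_i(x) = 0 for all i): OK

Verdict: the first failing condition is stationarity -> stat.

stat


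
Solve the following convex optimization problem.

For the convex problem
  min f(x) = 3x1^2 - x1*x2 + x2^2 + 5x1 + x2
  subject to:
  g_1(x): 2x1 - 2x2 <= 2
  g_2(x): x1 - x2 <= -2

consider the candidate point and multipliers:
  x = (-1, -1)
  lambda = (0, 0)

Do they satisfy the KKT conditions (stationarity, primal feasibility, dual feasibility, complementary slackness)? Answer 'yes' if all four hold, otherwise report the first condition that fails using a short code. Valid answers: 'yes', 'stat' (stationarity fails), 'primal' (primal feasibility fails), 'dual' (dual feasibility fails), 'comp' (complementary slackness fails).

Gradient of f: grad f(x) = Q x + c = (0, 0)
Constraint values g_i(x) = a_i^T x - b_i:
  g_1((-1, -1)) = -2
  g_2((-1, -1)) = 2
Stationarity residual: grad f(x) + sum_i lambda_i a_i = (0, 0)
  -> stationarity OK
Primal feasibility (all g_i <= 0): FAILS
Dual feasibility (all lambda_i >= 0): OK
Complementary slackness (lambda_i * g_i(x) = 0 for all i): OK

Verdict: the first failing condition is primal_feasibility -> primal.

primal


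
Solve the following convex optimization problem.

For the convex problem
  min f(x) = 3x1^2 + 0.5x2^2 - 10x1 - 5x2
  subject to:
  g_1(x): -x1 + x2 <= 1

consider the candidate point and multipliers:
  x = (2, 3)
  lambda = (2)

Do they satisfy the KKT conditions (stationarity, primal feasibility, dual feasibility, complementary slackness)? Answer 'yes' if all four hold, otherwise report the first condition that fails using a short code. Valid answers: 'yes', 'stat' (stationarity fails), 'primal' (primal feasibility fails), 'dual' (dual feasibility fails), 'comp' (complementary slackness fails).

Gradient of f: grad f(x) = Q x + c = (2, -2)
Constraint values g_i(x) = a_i^T x - b_i:
  g_1((2, 3)) = 0
Stationarity residual: grad f(x) + sum_i lambda_i a_i = (0, 0)
  -> stationarity OK
Primal feasibility (all g_i <= 0): OK
Dual feasibility (all lambda_i >= 0): OK
Complementary slackness (lambda_i * g_i(x) = 0 for all i): OK

Verdict: yes, KKT holds.

yes


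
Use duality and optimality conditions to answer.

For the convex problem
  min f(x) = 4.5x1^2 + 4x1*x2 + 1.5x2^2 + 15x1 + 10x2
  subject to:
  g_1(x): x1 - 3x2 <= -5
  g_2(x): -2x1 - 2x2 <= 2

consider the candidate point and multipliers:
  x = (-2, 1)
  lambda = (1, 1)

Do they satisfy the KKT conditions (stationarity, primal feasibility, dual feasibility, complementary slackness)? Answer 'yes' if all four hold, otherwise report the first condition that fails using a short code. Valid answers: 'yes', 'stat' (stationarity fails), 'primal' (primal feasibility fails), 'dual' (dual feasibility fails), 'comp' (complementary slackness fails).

Gradient of f: grad f(x) = Q x + c = (1, 5)
Constraint values g_i(x) = a_i^T x - b_i:
  g_1((-2, 1)) = 0
  g_2((-2, 1)) = 0
Stationarity residual: grad f(x) + sum_i lambda_i a_i = (0, 0)
  -> stationarity OK
Primal feasibility (all g_i <= 0): OK
Dual feasibility (all lambda_i >= 0): OK
Complementary slackness (lambda_i * g_i(x) = 0 for all i): OK

Verdict: yes, KKT holds.

yes


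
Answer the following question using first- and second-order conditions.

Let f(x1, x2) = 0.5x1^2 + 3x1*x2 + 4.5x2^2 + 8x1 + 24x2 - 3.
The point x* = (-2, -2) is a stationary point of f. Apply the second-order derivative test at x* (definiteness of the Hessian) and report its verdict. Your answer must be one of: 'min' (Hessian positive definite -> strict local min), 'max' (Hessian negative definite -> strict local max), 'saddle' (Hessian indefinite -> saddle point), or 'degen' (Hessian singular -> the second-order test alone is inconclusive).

Compute the Hessian H = grad^2 f:
  H = [[1, 3], [3, 9]]
Verify stationarity: grad f(x*) = H x* + g = (0, 0).
Eigenvalues of H: 0, 10.
H has a zero eigenvalue (singular; positive semidefinite but not definite), so H is neither positive definite, negative definite, nor indefinite. The second-order test alone is inconclusive -> degen.
(Indeed, f is constant along the null direction of H through x*, so x* is not a strict local extremum.)

degen


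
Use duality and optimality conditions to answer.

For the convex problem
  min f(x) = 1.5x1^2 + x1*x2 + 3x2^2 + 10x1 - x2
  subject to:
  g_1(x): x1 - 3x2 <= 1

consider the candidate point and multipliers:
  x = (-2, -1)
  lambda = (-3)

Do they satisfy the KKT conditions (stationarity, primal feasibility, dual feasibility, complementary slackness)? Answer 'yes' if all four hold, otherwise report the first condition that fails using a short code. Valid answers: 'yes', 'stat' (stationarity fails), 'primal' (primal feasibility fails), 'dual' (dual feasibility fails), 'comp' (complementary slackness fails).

Gradient of f: grad f(x) = Q x + c = (3, -9)
Constraint values g_i(x) = a_i^T x - b_i:
  g_1((-2, -1)) = 0
Stationarity residual: grad f(x) + sum_i lambda_i a_i = (0, 0)
  -> stationarity OK
Primal feasibility (all g_i <= 0): OK
Dual feasibility (all lambda_i >= 0): FAILS
Complementary slackness (lambda_i * g_i(x) = 0 for all i): OK

Verdict: the first failing condition is dual_feasibility -> dual.

dual


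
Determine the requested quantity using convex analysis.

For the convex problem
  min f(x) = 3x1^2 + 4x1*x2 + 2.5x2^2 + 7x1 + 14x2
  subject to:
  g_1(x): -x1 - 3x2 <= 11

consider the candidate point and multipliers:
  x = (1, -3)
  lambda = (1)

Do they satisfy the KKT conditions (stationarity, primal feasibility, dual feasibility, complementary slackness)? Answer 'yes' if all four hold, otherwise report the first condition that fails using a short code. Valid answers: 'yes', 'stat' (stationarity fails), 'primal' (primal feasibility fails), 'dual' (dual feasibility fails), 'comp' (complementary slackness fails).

Gradient of f: grad f(x) = Q x + c = (1, 3)
Constraint values g_i(x) = a_i^T x - b_i:
  g_1((1, -3)) = -3
Stationarity residual: grad f(x) + sum_i lambda_i a_i = (0, 0)
  -> stationarity OK
Primal feasibility (all g_i <= 0): OK
Dual feasibility (all lambda_i >= 0): OK
Complementary slackness (lambda_i * g_i(x) = 0 for all i): FAILS

Verdict: the first failing condition is complementary_slackness -> comp.

comp


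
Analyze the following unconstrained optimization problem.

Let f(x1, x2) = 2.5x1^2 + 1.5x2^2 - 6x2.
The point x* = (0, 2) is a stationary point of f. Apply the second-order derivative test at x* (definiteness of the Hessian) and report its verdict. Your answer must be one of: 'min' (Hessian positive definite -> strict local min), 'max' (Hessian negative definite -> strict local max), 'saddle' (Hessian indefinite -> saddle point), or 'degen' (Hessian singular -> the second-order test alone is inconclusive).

Compute the Hessian H = grad^2 f:
  H = [[5, 0], [0, 3]]
Verify stationarity: grad f(x*) = H x* + g = (0, 0).
Eigenvalues of H: 3, 5.
Both eigenvalues > 0, so H is positive definite -> x* is a strict local min.

min


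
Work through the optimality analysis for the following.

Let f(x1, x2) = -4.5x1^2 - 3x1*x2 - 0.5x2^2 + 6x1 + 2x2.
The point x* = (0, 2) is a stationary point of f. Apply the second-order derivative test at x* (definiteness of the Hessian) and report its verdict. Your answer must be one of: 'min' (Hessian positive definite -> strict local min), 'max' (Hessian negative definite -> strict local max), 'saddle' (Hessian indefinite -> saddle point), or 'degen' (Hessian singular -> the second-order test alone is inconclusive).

Compute the Hessian H = grad^2 f:
  H = [[-9, -3], [-3, -1]]
Verify stationarity: grad f(x*) = H x* + g = (0, 0).
Eigenvalues of H: -10, 0.
H has a zero eigenvalue (singular; negative semidefinite but not definite), so H is neither positive definite, negative definite, nor indefinite. The second-order test alone is inconclusive -> degen.
(Indeed, f is constant along the null direction of H through x*, so x* is not a strict local extremum.)

degen


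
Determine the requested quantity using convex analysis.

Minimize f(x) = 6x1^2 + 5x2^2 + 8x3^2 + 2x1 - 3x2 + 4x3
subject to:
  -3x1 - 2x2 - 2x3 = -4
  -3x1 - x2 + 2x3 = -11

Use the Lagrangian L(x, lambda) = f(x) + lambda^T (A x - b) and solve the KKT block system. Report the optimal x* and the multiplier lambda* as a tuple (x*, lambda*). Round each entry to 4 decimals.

Form the Lagrangian:
  L(x, lambda) = (1/2) x^T Q x + c^T x + lambda^T (A x - b)
Stationarity (grad_x L = 0): Q x + c + A^T lambda = 0.
Primal feasibility: A x = b.

This gives the KKT block system:
  [ Q   A^T ] [ x     ]   [-c ]
  [ A    0  ] [ lambda ] = [ b ]

Solving the linear system:
  x*      = (2.0357, 0.9286, -1.9821)
  lambda* = (-2.5238, 11.3333)
  f(x*)   = 53.9643

x* = (2.0357, 0.9286, -1.9821), lambda* = (-2.5238, 11.3333)


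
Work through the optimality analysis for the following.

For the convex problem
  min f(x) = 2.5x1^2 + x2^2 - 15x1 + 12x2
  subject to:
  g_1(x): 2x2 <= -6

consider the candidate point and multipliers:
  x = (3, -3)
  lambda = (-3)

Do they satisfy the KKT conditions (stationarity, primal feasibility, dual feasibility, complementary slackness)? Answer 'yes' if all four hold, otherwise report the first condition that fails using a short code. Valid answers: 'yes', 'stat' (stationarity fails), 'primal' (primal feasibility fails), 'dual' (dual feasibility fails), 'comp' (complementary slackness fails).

Gradient of f: grad f(x) = Q x + c = (0, 6)
Constraint values g_i(x) = a_i^T x - b_i:
  g_1((3, -3)) = 0
Stationarity residual: grad f(x) + sum_i lambda_i a_i = (0, 0)
  -> stationarity OK
Primal feasibility (all g_i <= 0): OK
Dual feasibility (all lambda_i >= 0): FAILS
Complementary slackness (lambda_i * g_i(x) = 0 for all i): OK

Verdict: the first failing condition is dual_feasibility -> dual.

dual


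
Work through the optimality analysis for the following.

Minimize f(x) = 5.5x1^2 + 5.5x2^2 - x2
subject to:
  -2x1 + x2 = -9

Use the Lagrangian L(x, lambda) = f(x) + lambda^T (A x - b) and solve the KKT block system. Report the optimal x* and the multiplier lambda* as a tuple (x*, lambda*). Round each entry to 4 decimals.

Form the Lagrangian:
  L(x, lambda) = (1/2) x^T Q x + c^T x + lambda^T (A x - b)
Stationarity (grad_x L = 0): Q x + c + A^T lambda = 0.
Primal feasibility: A x = b.

This gives the KKT block system:
  [ Q   A^T ] [ x     ]   [-c ]
  [ A    0  ] [ lambda ] = [ b ]

Solving the linear system:
  x*      = (3.6364, -1.7273)
  lambda* = (20)
  f(x*)   = 90.8636

x* = (3.6364, -1.7273), lambda* = (20)


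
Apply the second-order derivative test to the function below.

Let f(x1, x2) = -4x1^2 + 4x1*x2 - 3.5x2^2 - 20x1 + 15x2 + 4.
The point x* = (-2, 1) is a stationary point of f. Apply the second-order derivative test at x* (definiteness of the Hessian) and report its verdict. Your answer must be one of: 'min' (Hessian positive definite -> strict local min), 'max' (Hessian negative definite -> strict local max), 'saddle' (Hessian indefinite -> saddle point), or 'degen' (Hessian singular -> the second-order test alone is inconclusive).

Compute the Hessian H = grad^2 f:
  H = [[-8, 4], [4, -7]]
Verify stationarity: grad f(x*) = H x* + g = (0, 0).
Eigenvalues of H: -11.5311, -3.4689.
Both eigenvalues < 0, so H is negative definite -> x* is a strict local max.

max


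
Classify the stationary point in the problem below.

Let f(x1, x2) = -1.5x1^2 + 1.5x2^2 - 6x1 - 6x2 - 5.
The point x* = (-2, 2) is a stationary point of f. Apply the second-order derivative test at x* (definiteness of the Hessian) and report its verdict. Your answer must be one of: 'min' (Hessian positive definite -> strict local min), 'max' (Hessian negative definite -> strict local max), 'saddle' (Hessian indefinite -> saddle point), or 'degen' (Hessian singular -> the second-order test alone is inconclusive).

Compute the Hessian H = grad^2 f:
  H = [[-3, 0], [0, 3]]
Verify stationarity: grad f(x*) = H x* + g = (0, 0).
Eigenvalues of H: -3, 3.
Eigenvalues have mixed signs, so H is indefinite -> x* is a saddle point.

saddle


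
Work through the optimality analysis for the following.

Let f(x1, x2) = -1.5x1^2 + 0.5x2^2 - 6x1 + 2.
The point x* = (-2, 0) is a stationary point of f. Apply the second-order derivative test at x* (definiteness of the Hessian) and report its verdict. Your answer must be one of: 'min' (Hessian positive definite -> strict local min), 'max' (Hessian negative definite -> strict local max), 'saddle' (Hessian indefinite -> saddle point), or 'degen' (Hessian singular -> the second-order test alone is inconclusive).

Compute the Hessian H = grad^2 f:
  H = [[-3, 0], [0, 1]]
Verify stationarity: grad f(x*) = H x* + g = (0, 0).
Eigenvalues of H: -3, 1.
Eigenvalues have mixed signs, so H is indefinite -> x* is a saddle point.

saddle


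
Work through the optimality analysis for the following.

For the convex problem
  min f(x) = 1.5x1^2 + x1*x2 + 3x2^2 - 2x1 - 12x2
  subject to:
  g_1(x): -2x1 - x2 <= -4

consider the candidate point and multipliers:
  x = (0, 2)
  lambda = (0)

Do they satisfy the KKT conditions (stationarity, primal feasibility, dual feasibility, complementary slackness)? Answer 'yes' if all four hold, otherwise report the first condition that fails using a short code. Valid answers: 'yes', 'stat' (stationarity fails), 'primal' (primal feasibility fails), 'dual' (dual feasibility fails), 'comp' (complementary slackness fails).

Gradient of f: grad f(x) = Q x + c = (0, 0)
Constraint values g_i(x) = a_i^T x - b_i:
  g_1((0, 2)) = 2
Stationarity residual: grad f(x) + sum_i lambda_i a_i = (0, 0)
  -> stationarity OK
Primal feasibility (all g_i <= 0): FAILS
Dual feasibility (all lambda_i >= 0): OK
Complementary slackness (lambda_i * g_i(x) = 0 for all i): OK

Verdict: the first failing condition is primal_feasibility -> primal.

primal


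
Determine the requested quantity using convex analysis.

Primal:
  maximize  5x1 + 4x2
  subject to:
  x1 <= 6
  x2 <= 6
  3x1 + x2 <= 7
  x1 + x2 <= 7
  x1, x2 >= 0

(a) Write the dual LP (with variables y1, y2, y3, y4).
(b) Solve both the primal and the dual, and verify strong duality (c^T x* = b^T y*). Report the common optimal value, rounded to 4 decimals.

The standard primal-dual pair for 'max c^T x s.t. A x <= b, x >= 0' is:
  Dual:  min b^T y  s.t.  A^T y >= c,  y >= 0.

So the dual LP is:
  minimize  6y1 + 6y2 + 7y3 + 7y4
  subject to:
    y1 + 3y3 + y4 >= 5
    y2 + y3 + y4 >= 4
    y1, y2, y3, y4 >= 0

Solving the primal: x* = (0.3333, 6).
  primal value c^T x* = 25.6667.
Solving the dual: y* = (0, 2.3333, 1.6667, 0).
  dual value b^T y* = 25.6667.
Strong duality: c^T x* = b^T y*. Confirmed.

25.6667


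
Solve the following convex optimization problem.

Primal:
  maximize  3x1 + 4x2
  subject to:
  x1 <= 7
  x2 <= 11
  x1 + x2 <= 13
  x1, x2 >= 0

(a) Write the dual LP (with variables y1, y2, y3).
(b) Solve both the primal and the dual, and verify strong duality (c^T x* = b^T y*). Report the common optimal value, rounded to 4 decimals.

The standard primal-dual pair for 'max c^T x s.t. A x <= b, x >= 0' is:
  Dual:  min b^T y  s.t.  A^T y >= c,  y >= 0.

So the dual LP is:
  minimize  7y1 + 11y2 + 13y3
  subject to:
    y1 + y3 >= 3
    y2 + y3 >= 4
    y1, y2, y3 >= 0

Solving the primal: x* = (2, 11).
  primal value c^T x* = 50.
Solving the dual: y* = (0, 1, 3).
  dual value b^T y* = 50.
Strong duality: c^T x* = b^T y*. Confirmed.

50


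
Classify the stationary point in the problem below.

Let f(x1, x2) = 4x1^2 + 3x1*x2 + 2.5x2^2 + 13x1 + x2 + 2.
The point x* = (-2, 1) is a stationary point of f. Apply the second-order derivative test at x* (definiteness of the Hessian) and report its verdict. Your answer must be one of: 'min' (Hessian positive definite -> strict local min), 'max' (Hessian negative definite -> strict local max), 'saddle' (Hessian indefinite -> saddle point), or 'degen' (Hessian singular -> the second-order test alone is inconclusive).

Compute the Hessian H = grad^2 f:
  H = [[8, 3], [3, 5]]
Verify stationarity: grad f(x*) = H x* + g = (0, 0).
Eigenvalues of H: 3.1459, 9.8541.
Both eigenvalues > 0, so H is positive definite -> x* is a strict local min.

min


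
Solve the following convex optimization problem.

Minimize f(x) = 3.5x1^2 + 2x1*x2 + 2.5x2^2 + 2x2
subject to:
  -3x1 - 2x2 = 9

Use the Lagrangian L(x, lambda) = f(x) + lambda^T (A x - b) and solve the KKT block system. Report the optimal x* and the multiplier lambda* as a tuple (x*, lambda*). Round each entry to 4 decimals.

Form the Lagrangian:
  L(x, lambda) = (1/2) x^T Q x + c^T x + lambda^T (A x - b)
Stationarity (grad_x L = 0): Q x + c + A^T lambda = 0.
Primal feasibility: A x = b.

This gives the KKT block system:
  [ Q   A^T ] [ x     ]   [-c ]
  [ A    0  ] [ lambda ] = [ b ]

Solving the linear system:
  x*      = (-1.7755, -1.8367)
  lambda* = (-5.3673)
  f(x*)   = 22.3163

x* = (-1.7755, -1.8367), lambda* = (-5.3673)


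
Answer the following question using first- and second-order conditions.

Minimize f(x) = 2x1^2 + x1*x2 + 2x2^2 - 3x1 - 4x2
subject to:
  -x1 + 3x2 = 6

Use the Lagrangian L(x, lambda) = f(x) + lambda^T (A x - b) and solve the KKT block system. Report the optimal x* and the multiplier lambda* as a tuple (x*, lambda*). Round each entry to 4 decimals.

Form the Lagrangian:
  L(x, lambda) = (1/2) x^T Q x + c^T x + lambda^T (A x - b)
Stationarity (grad_x L = 0): Q x + c + A^T lambda = 0.
Primal feasibility: A x = b.

This gives the KKT block system:
  [ Q   A^T ] [ x     ]   [-c ]
  [ A    0  ] [ lambda ] = [ b ]

Solving the linear system:
  x*      = (-0.0652, 1.9783)
  lambda* = (-1.2826)
  f(x*)   = -0.0109

x* = (-0.0652, 1.9783), lambda* = (-1.2826)


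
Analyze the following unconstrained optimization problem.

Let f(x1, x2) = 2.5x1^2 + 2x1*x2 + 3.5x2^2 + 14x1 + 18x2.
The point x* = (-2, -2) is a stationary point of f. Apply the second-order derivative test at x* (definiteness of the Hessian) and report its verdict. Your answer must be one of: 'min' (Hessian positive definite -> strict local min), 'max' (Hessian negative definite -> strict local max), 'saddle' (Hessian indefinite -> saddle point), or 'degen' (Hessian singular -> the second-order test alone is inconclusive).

Compute the Hessian H = grad^2 f:
  H = [[5, 2], [2, 7]]
Verify stationarity: grad f(x*) = H x* + g = (0, 0).
Eigenvalues of H: 3.7639, 8.2361.
Both eigenvalues > 0, so H is positive definite -> x* is a strict local min.

min


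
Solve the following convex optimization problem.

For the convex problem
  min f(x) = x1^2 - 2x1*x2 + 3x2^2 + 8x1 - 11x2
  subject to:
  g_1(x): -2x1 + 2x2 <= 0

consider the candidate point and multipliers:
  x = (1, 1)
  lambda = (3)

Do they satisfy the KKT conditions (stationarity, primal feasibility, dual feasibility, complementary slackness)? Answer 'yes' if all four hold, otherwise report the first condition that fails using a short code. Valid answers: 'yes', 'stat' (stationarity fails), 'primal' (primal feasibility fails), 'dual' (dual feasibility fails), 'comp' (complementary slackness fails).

Gradient of f: grad f(x) = Q x + c = (8, -7)
Constraint values g_i(x) = a_i^T x - b_i:
  g_1((1, 1)) = 0
Stationarity residual: grad f(x) + sum_i lambda_i a_i = (2, -1)
  -> stationarity FAILS
Primal feasibility (all g_i <= 0): OK
Dual feasibility (all lambda_i >= 0): OK
Complementary slackness (lambda_i * g_i(x) = 0 for all i): OK

Verdict: the first failing condition is stationarity -> stat.

stat


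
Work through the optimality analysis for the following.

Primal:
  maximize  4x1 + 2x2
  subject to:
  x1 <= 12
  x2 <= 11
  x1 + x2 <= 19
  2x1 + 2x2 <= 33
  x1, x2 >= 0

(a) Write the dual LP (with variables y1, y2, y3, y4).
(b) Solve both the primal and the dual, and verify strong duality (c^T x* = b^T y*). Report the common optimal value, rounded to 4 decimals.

The standard primal-dual pair for 'max c^T x s.t. A x <= b, x >= 0' is:
  Dual:  min b^T y  s.t.  A^T y >= c,  y >= 0.

So the dual LP is:
  minimize  12y1 + 11y2 + 19y3 + 33y4
  subject to:
    y1 + y3 + 2y4 >= 4
    y2 + y3 + 2y4 >= 2
    y1, y2, y3, y4 >= 0

Solving the primal: x* = (12, 4.5).
  primal value c^T x* = 57.
Solving the dual: y* = (2, 0, 0, 1).
  dual value b^T y* = 57.
Strong duality: c^T x* = b^T y*. Confirmed.

57


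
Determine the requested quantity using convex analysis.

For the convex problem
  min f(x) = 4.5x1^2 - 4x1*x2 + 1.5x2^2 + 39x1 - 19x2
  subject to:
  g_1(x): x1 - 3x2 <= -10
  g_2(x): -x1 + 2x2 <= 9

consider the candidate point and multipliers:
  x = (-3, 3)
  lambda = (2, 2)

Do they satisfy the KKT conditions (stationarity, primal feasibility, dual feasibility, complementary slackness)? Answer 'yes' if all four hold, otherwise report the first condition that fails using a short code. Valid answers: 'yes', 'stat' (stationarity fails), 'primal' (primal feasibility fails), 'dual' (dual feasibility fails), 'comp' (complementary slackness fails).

Gradient of f: grad f(x) = Q x + c = (0, 2)
Constraint values g_i(x) = a_i^T x - b_i:
  g_1((-3, 3)) = -2
  g_2((-3, 3)) = 0
Stationarity residual: grad f(x) + sum_i lambda_i a_i = (0, 0)
  -> stationarity OK
Primal feasibility (all g_i <= 0): OK
Dual feasibility (all lambda_i >= 0): OK
Complementary slackness (lambda_i * g_i(x) = 0 for all i): FAILS

Verdict: the first failing condition is complementary_slackness -> comp.

comp


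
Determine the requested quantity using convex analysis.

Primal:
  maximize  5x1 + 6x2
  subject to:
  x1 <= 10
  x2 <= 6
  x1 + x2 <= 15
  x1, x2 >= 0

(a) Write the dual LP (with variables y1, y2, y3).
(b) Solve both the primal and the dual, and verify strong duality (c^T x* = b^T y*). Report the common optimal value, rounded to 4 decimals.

The standard primal-dual pair for 'max c^T x s.t. A x <= b, x >= 0' is:
  Dual:  min b^T y  s.t.  A^T y >= c,  y >= 0.

So the dual LP is:
  minimize  10y1 + 6y2 + 15y3
  subject to:
    y1 + y3 >= 5
    y2 + y3 >= 6
    y1, y2, y3 >= 0

Solving the primal: x* = (9, 6).
  primal value c^T x* = 81.
Solving the dual: y* = (0, 1, 5).
  dual value b^T y* = 81.
Strong duality: c^T x* = b^T y*. Confirmed.

81


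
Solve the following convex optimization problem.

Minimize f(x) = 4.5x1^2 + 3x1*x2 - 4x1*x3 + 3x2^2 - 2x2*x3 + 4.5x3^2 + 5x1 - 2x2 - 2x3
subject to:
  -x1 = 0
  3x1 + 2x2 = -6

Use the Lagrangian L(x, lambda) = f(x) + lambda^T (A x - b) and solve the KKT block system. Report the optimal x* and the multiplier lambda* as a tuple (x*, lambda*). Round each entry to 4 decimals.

Form the Lagrangian:
  L(x, lambda) = (1/2) x^T Q x + c^T x + lambda^T (A x - b)
Stationarity (grad_x L = 0): Q x + c + A^T lambda = 0.
Primal feasibility: A x = b.

This gives the KKT block system:
  [ Q   A^T ] [ x     ]   [-c ]
  [ A    0  ] [ lambda ] = [ b ]

Solving the linear system:
  x*      = (0, -3, -0.4444)
  lambda* = (26.4444, 9.5556)
  f(x*)   = 32.1111

x* = (0, -3, -0.4444), lambda* = (26.4444, 9.5556)


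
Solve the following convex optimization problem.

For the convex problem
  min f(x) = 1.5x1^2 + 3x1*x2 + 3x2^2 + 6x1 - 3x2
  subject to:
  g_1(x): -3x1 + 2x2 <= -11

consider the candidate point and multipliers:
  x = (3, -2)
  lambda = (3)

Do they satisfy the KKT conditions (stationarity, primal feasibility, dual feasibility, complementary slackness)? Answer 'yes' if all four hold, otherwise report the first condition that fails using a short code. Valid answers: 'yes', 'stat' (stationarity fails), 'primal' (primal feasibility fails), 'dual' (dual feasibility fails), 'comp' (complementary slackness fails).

Gradient of f: grad f(x) = Q x + c = (9, -6)
Constraint values g_i(x) = a_i^T x - b_i:
  g_1((3, -2)) = -2
Stationarity residual: grad f(x) + sum_i lambda_i a_i = (0, 0)
  -> stationarity OK
Primal feasibility (all g_i <= 0): OK
Dual feasibility (all lambda_i >= 0): OK
Complementary slackness (lambda_i * g_i(x) = 0 for all i): FAILS

Verdict: the first failing condition is complementary_slackness -> comp.

comp


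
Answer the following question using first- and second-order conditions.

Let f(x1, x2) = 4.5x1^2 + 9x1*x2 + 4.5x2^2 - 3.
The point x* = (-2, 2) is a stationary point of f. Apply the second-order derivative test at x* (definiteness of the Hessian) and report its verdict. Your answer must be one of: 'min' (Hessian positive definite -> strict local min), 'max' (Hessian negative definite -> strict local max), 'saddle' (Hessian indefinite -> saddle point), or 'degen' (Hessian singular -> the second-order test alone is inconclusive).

Compute the Hessian H = grad^2 f:
  H = [[9, 9], [9, 9]]
Verify stationarity: grad f(x*) = H x* + g = (0, 0).
Eigenvalues of H: 0, 18.
H has a zero eigenvalue (singular; positive semidefinite but not definite), so H is neither positive definite, negative definite, nor indefinite. The second-order test alone is inconclusive -> degen.
(Indeed, f is constant along the null direction of H through x*, so x* is not a strict local extremum.)

degen


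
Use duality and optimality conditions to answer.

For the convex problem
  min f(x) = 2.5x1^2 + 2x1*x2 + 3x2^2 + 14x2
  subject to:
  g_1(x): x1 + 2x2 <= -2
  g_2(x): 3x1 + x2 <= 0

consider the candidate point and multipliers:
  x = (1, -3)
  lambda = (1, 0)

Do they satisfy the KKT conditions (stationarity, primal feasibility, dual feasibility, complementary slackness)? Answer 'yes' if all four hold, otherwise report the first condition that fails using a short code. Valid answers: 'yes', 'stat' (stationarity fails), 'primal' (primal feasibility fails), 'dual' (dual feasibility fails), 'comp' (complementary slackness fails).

Gradient of f: grad f(x) = Q x + c = (-1, -2)
Constraint values g_i(x) = a_i^T x - b_i:
  g_1((1, -3)) = -3
  g_2((1, -3)) = 0
Stationarity residual: grad f(x) + sum_i lambda_i a_i = (0, 0)
  -> stationarity OK
Primal feasibility (all g_i <= 0): OK
Dual feasibility (all lambda_i >= 0): OK
Complementary slackness (lambda_i * g_i(x) = 0 for all i): FAILS

Verdict: the first failing condition is complementary_slackness -> comp.

comp


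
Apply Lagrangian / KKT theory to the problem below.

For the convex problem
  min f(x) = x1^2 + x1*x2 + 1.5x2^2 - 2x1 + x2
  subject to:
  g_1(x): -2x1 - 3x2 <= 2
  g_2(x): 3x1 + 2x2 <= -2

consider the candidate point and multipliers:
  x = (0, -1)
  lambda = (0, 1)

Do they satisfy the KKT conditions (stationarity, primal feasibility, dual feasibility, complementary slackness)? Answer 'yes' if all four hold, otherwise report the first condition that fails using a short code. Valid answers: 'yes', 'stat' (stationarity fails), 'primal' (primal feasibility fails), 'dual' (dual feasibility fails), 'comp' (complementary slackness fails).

Gradient of f: grad f(x) = Q x + c = (-3, -2)
Constraint values g_i(x) = a_i^T x - b_i:
  g_1((0, -1)) = 1
  g_2((0, -1)) = 0
Stationarity residual: grad f(x) + sum_i lambda_i a_i = (0, 0)
  -> stationarity OK
Primal feasibility (all g_i <= 0): FAILS
Dual feasibility (all lambda_i >= 0): OK
Complementary slackness (lambda_i * g_i(x) = 0 for all i): OK

Verdict: the first failing condition is primal_feasibility -> primal.

primal


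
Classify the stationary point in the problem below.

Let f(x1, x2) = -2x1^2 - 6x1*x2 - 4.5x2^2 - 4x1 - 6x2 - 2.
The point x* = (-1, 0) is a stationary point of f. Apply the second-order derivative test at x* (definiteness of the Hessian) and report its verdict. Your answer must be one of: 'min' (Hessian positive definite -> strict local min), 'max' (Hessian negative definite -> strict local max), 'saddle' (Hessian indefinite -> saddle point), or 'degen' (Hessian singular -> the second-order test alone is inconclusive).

Compute the Hessian H = grad^2 f:
  H = [[-4, -6], [-6, -9]]
Verify stationarity: grad f(x*) = H x* + g = (0, 0).
Eigenvalues of H: -13, 0.
H has a zero eigenvalue (singular; negative semidefinite but not definite), so H is neither positive definite, negative definite, nor indefinite. The second-order test alone is inconclusive -> degen.
(Indeed, f is constant along the null direction of H through x*, so x* is not a strict local extremum.)

degen


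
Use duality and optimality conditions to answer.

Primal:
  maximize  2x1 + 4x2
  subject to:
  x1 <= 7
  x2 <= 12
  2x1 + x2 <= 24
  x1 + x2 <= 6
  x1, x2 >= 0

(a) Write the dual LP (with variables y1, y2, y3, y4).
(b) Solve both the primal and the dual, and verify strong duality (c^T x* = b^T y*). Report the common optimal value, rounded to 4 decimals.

The standard primal-dual pair for 'max c^T x s.t. A x <= b, x >= 0' is:
  Dual:  min b^T y  s.t.  A^T y >= c,  y >= 0.

So the dual LP is:
  minimize  7y1 + 12y2 + 24y3 + 6y4
  subject to:
    y1 + 2y3 + y4 >= 2
    y2 + y3 + y4 >= 4
    y1, y2, y3, y4 >= 0

Solving the primal: x* = (0, 6).
  primal value c^T x* = 24.
Solving the dual: y* = (0, 0, 0, 4).
  dual value b^T y* = 24.
Strong duality: c^T x* = b^T y*. Confirmed.

24


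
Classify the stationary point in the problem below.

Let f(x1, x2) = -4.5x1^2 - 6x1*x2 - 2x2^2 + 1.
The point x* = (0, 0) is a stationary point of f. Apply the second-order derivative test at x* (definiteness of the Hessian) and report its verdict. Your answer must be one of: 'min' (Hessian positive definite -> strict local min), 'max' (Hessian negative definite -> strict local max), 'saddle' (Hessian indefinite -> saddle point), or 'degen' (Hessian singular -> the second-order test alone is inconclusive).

Compute the Hessian H = grad^2 f:
  H = [[-9, -6], [-6, -4]]
Verify stationarity: grad f(x*) = H x* + g = (0, 0).
Eigenvalues of H: -13, 0.
H has a zero eigenvalue (singular; negative semidefinite but not definite), so H is neither positive definite, negative definite, nor indefinite. The second-order test alone is inconclusive -> degen.
(Indeed, f is constant along the null direction of H through x*, so x* is not a strict local extremum.)

degen


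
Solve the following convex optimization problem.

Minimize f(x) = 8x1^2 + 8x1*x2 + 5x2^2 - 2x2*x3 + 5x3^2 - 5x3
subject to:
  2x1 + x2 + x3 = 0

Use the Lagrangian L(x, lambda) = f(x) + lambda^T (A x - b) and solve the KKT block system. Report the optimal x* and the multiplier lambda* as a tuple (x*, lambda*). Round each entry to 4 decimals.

Form the Lagrangian:
  L(x, lambda) = (1/2) x^T Q x + c^T x + lambda^T (A x - b)
Stationarity (grad_x L = 0): Q x + c + A^T lambda = 0.
Primal feasibility: A x = b.

This gives the KKT block system:
  [ Q   A^T ] [ x     ]   [-c ]
  [ A    0  ] [ lambda ] = [ b ]

Solving the linear system:
  x*      = (-0.25, 0.125, 0.375)
  lambda* = (1.5)
  f(x*)   = -0.9375

x* = (-0.25, 0.125, 0.375), lambda* = (1.5)


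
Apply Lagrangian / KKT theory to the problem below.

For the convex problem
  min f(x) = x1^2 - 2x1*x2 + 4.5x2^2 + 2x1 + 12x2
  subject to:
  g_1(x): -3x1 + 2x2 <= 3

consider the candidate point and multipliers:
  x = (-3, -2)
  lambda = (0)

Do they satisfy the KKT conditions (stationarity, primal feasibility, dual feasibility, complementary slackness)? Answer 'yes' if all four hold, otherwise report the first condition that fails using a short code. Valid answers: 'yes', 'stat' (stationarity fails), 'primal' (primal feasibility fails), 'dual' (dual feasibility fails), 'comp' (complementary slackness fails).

Gradient of f: grad f(x) = Q x + c = (0, 0)
Constraint values g_i(x) = a_i^T x - b_i:
  g_1((-3, -2)) = 2
Stationarity residual: grad f(x) + sum_i lambda_i a_i = (0, 0)
  -> stationarity OK
Primal feasibility (all g_i <= 0): FAILS
Dual feasibility (all lambda_i >= 0): OK
Complementary slackness (lambda_i * g_i(x) = 0 for all i): OK

Verdict: the first failing condition is primal_feasibility -> primal.

primal


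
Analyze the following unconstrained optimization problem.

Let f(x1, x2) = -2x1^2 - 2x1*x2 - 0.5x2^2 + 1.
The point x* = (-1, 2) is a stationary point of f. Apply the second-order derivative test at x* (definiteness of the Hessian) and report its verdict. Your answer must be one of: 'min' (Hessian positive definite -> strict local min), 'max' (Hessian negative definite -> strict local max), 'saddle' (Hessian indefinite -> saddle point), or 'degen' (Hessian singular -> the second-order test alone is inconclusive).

Compute the Hessian H = grad^2 f:
  H = [[-4, -2], [-2, -1]]
Verify stationarity: grad f(x*) = H x* + g = (0, 0).
Eigenvalues of H: -5, 0.
H has a zero eigenvalue (singular; negative semidefinite but not definite), so H is neither positive definite, negative definite, nor indefinite. The second-order test alone is inconclusive -> degen.
(Indeed, f is constant along the null direction of H through x*, so x* is not a strict local extremum.)

degen


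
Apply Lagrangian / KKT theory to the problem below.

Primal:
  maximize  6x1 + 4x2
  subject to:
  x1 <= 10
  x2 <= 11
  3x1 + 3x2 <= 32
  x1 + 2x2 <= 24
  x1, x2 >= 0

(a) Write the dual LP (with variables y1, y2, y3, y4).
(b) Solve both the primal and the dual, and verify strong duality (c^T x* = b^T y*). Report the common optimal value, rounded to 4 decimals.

The standard primal-dual pair for 'max c^T x s.t. A x <= b, x >= 0' is:
  Dual:  min b^T y  s.t.  A^T y >= c,  y >= 0.

So the dual LP is:
  minimize  10y1 + 11y2 + 32y3 + 24y4
  subject to:
    y1 + 3y3 + y4 >= 6
    y2 + 3y3 + 2y4 >= 4
    y1, y2, y3, y4 >= 0

Solving the primal: x* = (10, 0.6667).
  primal value c^T x* = 62.6667.
Solving the dual: y* = (2, 0, 1.3333, 0).
  dual value b^T y* = 62.6667.
Strong duality: c^T x* = b^T y*. Confirmed.

62.6667


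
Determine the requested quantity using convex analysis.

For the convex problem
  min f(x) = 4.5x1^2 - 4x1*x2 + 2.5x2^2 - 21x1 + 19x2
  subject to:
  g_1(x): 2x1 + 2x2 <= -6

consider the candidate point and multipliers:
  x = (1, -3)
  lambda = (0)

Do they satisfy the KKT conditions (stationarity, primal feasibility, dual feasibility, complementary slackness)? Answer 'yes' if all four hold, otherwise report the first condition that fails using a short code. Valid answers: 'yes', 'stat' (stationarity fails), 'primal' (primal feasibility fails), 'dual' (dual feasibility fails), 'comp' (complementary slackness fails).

Gradient of f: grad f(x) = Q x + c = (0, 0)
Constraint values g_i(x) = a_i^T x - b_i:
  g_1((1, -3)) = 2
Stationarity residual: grad f(x) + sum_i lambda_i a_i = (0, 0)
  -> stationarity OK
Primal feasibility (all g_i <= 0): FAILS
Dual feasibility (all lambda_i >= 0): OK
Complementary slackness (lambda_i * g_i(x) = 0 for all i): OK

Verdict: the first failing condition is primal_feasibility -> primal.

primal
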